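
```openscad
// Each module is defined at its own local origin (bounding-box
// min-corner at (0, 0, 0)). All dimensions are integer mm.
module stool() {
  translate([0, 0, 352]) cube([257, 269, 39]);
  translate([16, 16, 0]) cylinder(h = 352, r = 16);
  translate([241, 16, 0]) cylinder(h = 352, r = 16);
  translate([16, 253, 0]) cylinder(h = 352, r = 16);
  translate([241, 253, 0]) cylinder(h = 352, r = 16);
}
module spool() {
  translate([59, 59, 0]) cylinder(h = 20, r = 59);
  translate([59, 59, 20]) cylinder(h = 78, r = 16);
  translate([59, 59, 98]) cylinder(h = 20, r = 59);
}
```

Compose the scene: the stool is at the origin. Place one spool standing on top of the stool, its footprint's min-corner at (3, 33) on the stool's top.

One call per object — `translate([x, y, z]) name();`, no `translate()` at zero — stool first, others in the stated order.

stool();
translate([3, 33, 391]) spool();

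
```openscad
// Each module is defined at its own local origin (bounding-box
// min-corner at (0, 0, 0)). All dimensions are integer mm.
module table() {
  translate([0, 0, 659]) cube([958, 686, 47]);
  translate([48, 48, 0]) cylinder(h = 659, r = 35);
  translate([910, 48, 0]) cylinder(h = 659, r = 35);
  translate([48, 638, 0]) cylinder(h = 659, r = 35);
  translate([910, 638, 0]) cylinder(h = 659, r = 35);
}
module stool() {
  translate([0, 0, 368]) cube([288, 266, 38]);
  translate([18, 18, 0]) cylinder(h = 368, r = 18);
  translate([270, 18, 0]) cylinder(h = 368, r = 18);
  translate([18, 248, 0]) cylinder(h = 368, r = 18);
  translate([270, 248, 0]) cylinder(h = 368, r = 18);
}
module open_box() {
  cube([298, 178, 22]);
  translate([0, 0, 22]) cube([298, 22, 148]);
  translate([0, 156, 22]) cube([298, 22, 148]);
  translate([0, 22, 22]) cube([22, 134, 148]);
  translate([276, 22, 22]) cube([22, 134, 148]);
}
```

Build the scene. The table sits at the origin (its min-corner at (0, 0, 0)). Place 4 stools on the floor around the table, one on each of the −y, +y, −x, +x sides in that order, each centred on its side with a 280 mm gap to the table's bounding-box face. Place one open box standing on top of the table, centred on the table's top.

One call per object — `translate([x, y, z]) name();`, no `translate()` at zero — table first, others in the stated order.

table();
translate([335, -546, 0]) stool();
translate([335, 966, 0]) stool();
translate([-568, 210, 0]) stool();
translate([1238, 210, 0]) stool();
translate([330, 254, 706]) open_box();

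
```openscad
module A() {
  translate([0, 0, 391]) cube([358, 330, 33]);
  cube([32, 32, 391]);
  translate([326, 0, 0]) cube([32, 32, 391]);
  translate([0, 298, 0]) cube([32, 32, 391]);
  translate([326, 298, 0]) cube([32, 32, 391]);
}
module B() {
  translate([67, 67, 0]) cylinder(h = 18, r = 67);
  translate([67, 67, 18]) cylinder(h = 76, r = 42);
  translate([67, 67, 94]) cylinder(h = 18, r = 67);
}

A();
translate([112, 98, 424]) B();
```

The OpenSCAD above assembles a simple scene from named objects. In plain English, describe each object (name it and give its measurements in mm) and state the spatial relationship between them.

A is a four-legged stool. The seat is a 358×330×33 mm slab whose top surface is at z = 424 mm; four square legs, each 32×32 mm in cross-section, run from the floor (z = 0) to the underside of the seat, each flush with a corner of the seat.

B is a spool: two coaxial disc flanges of radius 67 mm and thickness 18 mm, joined by a core cylinder of radius 42 mm and height 76 mm. The lower flange rests on z = 0 and the three cylinders share a vertical axis.

The spool is on top of the stool, centred.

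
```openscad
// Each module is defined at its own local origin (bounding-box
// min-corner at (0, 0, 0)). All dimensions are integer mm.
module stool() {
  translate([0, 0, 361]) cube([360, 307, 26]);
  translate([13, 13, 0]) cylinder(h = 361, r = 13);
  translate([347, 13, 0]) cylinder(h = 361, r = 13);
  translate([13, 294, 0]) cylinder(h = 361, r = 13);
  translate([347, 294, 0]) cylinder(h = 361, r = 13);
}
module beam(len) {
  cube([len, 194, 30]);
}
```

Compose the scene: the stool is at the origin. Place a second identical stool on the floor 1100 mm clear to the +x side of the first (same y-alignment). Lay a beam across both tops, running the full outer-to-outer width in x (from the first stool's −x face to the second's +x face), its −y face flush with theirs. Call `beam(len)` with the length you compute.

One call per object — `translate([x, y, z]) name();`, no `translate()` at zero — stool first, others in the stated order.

stool();
translate([1460, 0, 0]) stool();
translate([0, 0, 387]) beam(1820);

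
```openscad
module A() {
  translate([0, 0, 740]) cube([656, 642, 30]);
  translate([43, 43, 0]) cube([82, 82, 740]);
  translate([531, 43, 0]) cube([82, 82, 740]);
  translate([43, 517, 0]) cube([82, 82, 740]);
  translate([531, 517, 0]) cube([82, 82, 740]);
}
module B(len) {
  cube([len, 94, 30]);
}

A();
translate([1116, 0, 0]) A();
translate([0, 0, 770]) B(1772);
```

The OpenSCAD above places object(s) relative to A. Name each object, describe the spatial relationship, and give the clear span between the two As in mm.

Second table starts at x = 1116; first ends at x = 656; clear span = 1116 − 656 = 460 mm.

A is a table. B is a beam. A beam spans the tops of two tables. The clear span between the two tables is 460 mm.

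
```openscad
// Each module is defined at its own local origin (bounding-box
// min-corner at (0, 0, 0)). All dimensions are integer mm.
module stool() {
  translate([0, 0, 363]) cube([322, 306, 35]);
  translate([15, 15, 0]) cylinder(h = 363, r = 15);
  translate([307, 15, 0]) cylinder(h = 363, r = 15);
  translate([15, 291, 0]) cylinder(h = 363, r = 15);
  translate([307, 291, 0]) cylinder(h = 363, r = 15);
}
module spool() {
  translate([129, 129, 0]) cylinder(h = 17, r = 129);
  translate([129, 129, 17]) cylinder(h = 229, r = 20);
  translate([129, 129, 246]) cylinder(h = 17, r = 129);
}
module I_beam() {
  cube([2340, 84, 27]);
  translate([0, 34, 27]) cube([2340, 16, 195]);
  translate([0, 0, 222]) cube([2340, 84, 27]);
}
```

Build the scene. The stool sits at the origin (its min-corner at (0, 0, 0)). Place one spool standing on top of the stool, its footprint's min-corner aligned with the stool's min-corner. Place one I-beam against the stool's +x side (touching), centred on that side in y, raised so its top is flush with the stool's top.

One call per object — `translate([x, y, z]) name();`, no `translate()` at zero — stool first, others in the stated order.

stool();
translate([0, 0, 398]) spool();
translate([322, 111, 149]) I_beam();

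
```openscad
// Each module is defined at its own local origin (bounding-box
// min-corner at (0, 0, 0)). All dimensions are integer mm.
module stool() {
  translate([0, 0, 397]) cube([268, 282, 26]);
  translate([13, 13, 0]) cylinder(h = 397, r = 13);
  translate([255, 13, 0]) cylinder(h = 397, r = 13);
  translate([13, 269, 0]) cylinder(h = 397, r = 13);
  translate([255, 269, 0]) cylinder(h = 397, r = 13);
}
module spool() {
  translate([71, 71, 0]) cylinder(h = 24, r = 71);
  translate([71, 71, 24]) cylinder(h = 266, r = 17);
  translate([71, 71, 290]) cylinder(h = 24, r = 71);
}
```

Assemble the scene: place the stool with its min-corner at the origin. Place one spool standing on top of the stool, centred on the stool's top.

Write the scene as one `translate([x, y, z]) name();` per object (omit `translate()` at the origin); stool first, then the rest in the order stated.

stool();
translate([63, 70, 423]) spool();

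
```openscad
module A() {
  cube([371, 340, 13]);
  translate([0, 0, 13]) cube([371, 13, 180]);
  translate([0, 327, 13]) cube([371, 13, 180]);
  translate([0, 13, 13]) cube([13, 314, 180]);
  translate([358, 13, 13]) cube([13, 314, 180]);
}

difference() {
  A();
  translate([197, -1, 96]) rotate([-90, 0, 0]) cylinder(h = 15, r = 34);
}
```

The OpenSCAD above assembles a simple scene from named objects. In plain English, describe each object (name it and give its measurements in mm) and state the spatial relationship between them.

A is an open-topped rectangular box: outside dimensions 371×340×193 mm, with a uniform wall and base thickness of 13 mm. The base is a full 371×340 slab on the floor; four walls sit on top of the base. The front and back walls (the −y and +y sides) span the full width; the two side walls fit between them.

The open box has a circular hole of radius 34 mm through its front wall, centred at (x = 197, z = 96).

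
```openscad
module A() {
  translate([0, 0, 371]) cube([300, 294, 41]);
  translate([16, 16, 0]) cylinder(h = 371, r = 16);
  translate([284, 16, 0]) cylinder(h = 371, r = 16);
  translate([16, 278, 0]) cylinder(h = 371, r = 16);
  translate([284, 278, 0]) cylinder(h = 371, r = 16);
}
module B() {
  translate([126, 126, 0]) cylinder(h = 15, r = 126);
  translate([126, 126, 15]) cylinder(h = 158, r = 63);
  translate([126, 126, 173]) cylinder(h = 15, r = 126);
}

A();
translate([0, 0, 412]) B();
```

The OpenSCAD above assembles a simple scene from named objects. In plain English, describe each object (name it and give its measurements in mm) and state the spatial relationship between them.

A is a four-legged stool. The seat is a 300×294×41 mm slab whose top surface is at z = 412 mm; four round legs, each 32 mm in diameter, run from the floor (z = 0) to the underside of the seat, each leg's axis is inset half a diameter from the nearest pair of seat edges (so the leg's bounding box is flush with the corner).

B is a spool: two coaxial disc flanges of radius 126 mm and thickness 15 mm, joined by a core cylinder of radius 63 mm and height 158 mm. The lower flange rests on z = 0 and the three cylinders share a vertical axis.

The spool is on top of the stool.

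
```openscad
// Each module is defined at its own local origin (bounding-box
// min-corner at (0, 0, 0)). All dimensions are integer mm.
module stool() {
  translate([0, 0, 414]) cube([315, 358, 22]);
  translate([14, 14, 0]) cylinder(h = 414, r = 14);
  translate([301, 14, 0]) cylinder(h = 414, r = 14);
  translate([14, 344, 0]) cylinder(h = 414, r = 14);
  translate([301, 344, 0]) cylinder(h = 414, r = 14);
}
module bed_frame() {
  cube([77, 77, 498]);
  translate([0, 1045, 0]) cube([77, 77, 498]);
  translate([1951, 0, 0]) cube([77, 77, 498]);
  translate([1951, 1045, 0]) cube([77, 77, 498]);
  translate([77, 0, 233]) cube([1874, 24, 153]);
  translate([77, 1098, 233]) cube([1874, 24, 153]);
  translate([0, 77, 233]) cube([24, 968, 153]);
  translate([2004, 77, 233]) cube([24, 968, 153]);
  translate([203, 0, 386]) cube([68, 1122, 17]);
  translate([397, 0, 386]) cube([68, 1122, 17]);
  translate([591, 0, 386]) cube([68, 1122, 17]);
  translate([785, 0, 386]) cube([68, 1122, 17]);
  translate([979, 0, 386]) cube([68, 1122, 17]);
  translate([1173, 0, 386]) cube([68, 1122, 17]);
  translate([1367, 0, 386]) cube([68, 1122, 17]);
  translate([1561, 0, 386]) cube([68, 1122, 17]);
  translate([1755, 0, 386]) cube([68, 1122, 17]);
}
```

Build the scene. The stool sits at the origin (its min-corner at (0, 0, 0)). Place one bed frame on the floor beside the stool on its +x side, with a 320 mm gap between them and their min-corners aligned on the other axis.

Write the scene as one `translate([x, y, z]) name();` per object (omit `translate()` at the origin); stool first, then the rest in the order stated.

stool();
translate([635, 0, 0]) bed_frame();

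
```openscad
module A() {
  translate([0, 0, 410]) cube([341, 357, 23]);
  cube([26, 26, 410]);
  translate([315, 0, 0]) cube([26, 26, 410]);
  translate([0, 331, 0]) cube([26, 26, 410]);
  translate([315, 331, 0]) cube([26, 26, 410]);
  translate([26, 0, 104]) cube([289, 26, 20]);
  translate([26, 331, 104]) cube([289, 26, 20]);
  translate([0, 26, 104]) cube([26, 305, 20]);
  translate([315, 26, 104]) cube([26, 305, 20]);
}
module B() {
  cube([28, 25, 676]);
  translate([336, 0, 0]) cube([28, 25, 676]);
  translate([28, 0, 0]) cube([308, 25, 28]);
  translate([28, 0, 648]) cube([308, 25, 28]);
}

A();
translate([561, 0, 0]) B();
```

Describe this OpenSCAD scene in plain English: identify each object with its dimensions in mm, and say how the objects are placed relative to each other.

A is a four-legged stool. The seat is a 341×357×23 mm slab whose top surface is at z = 433 mm; four square legs, each 26×26 mm in cross-section, run from the floor (z = 0) to the underside of the seat, each flush with a corner of the seat. Four stretchers, 26 mm wide and 20 mm tall, connect adjacent legs with their undersides at z = 104 mm, each running between the inner faces of the legs it joins and aligned with the legs' outer faces on the other axis.

B is a picture frame with a 308×620 mm rectangular opening (x by z) and a uniform 28 mm border on every side. Frame depth is 25 mm along y. It is built from two vertical stiles running the full outside height and two horizontal rails spanning the gap between the stiles.

The picture frame is on the floor beside the stool on its +x side.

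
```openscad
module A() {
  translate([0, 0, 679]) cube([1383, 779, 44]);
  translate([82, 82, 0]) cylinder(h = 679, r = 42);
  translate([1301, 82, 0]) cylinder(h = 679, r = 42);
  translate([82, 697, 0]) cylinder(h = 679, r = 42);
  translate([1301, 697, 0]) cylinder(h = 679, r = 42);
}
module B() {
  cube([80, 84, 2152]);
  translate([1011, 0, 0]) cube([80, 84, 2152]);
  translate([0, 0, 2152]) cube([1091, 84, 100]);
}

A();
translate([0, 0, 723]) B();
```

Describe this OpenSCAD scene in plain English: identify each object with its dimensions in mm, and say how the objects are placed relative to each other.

A is a table: top 1383 mm (x) × 779 mm (y), 44 mm thick, upper face at z = 723 mm, on four round legs of 84 mm diameter, each leg's bounding box inset 40 mm from the nearest pair of top edges, running from z = 0 to the bottom of the top.

B is a rectangular door frame: two vertical jambs of 80×84 mm section, 2152 mm tall, with a clear opening 931 mm wide between their inner faces. A header 100 mm tall and 84 mm deep lies on top of the jambs and spans the full outside width.

The door frame is on top of the table.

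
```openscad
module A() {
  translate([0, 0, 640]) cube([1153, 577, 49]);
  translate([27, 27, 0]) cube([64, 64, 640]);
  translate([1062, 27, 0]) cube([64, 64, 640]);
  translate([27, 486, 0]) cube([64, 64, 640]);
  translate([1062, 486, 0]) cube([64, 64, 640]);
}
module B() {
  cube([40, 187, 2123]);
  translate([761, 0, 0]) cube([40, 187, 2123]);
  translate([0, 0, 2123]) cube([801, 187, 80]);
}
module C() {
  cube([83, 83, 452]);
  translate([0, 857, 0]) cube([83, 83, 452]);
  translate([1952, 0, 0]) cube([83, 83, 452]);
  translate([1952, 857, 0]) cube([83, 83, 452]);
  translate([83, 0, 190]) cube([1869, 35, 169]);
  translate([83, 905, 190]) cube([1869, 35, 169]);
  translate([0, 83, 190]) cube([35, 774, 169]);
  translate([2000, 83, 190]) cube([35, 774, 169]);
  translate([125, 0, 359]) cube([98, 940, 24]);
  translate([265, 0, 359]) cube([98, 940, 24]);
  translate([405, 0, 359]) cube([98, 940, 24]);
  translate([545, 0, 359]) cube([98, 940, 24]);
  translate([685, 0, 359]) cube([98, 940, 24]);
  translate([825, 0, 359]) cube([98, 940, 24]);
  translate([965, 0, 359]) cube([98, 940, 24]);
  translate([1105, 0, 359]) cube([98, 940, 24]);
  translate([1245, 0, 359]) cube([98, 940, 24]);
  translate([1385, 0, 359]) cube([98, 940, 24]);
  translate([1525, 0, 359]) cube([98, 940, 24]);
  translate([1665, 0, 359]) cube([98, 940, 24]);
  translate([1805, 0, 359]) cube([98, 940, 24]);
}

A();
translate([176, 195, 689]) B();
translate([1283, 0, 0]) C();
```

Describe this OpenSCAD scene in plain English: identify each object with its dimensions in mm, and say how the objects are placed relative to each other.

A is a rectangular dining table. The top is 1153×577×49 mm with its upper surface at z = 689 mm. It stands on four 64×64 mm square legs, each inset 27 mm from the nearest pair of top edges, running from the floor to the underside of the top.

B is a door frame. The clear opening is 721 mm wide and 2123 mm high. Two 40 mm wide jambs, 187 mm deep, stand either side of the opening from the floor to the top of the opening. A 80 mm thick head sits across the top of both jambs, spanning the full outside width of the frame.

C is a bed frame 2035 mm long (x) by 940 mm wide (y). Four 83×83 mm corner posts, 452 mm tall, at the corners of the footprint. Four rails of 35 mm thickness and 169 mm height run between adjacent posts with their undersides at z = 190 mm, their outer faces flush with the outside of the frame (the two x-running rails run between the posts' inner faces; the two y-running rails run between the posts' inner faces). 13 slats, each 98 mm wide (x) and 24 mm thick, lie across the top of the two x-running rails, running the full 940 mm width of the frame in y; the slats are evenly spaced along x between the inner faces of the end posts with equal gaps (rounded down to the nearest mm) at the −x end and between each pair — any rounding remainder accumulates at the +x end.

The door frame is on top of the table, centred. The bed frame is on the floor beside the table on its +x side.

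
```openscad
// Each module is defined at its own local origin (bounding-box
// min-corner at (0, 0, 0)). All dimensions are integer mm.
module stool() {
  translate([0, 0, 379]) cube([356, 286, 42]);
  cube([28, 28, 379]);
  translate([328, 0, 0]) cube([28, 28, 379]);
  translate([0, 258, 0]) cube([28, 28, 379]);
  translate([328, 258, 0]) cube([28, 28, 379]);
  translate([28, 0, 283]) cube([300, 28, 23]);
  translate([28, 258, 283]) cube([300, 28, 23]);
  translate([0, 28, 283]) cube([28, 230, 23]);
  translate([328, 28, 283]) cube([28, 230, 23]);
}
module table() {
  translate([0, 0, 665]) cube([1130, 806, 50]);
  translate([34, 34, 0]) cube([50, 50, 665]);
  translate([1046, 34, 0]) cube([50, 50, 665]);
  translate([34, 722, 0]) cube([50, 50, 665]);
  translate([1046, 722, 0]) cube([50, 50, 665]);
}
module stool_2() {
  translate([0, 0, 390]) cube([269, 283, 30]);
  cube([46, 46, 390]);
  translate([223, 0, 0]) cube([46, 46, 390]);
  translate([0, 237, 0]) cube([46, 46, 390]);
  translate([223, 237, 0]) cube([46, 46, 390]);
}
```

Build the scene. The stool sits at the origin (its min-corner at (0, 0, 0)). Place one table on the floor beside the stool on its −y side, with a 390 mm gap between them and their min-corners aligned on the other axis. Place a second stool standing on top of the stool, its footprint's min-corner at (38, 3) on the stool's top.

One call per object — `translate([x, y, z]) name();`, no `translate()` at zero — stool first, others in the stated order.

stool();
translate([0, -1196, 0]) table();
translate([38, 3, 421]) stool_2();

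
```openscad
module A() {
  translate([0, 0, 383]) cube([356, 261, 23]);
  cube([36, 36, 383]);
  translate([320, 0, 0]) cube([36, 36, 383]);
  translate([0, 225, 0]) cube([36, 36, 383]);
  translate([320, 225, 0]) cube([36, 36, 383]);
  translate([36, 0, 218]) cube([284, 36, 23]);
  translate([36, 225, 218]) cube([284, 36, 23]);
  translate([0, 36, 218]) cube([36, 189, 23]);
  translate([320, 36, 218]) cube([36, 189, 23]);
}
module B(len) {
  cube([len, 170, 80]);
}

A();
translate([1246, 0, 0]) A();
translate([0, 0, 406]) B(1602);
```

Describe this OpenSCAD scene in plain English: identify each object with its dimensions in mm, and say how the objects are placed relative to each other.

A is a four-legged stool. The seat is 356×261 mm, 23 mm thick, top at z = 406 mm. It stands on four square legs, each 36×36 mm in cross-section, from z = 0 to the seat underside, each flush with a corner of the seat. Four stretchers, 36 mm wide and 23 mm tall, connect adjacent legs with their undersides at z = 218 mm, each running between the inner faces of the legs it joins and aligned with the legs' outer faces on the other axis.

B is a rectangular beam 1602 mm long (x), 170 mm deep (y), 80 mm thick (z).

The beam spans the tops of two stools placed 890 mm apart, resting at z = 406 mm.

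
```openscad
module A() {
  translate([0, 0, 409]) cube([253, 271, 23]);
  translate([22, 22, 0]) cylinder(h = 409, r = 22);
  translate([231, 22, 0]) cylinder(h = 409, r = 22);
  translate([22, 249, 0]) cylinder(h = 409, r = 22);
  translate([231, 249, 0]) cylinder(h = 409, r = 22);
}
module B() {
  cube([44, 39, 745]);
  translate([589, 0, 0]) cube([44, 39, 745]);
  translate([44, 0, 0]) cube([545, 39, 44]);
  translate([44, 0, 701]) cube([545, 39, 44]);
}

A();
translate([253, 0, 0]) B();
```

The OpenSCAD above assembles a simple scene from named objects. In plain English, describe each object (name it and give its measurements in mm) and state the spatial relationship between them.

A is a four-legged stool. The seat is a 253×271×23 mm slab whose top surface is at z = 432 mm; four round legs, each 44 mm in diameter, run from the floor (z = 0) to the underside of the seat, each leg's axis is inset half a diameter from the nearest pair of seat edges (so the leg's bounding box is flush with the corner).

B is a rectangular picture frame lying in the x–z plane (depth along y). The opening is 545 mm wide (x) by 657 mm tall (z), surrounded by a border 44 mm wide on all four sides. The frame is 39 mm deep and is made of two full-height vertical stiles with two horizontal rails fitted between them.

The picture frame is against the stool's +x side, with their −y faces flush.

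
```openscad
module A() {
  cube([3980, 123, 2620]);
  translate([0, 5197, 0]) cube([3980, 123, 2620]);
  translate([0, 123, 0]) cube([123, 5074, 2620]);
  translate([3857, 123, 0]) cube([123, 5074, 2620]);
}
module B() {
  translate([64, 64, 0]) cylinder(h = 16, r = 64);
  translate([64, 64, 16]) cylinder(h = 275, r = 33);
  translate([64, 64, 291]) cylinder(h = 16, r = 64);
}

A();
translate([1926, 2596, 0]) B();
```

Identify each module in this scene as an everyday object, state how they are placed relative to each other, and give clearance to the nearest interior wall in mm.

Clearances: x = 1803, y = 2473; minimum 1803 mm.

A is a house frame. B is a spool. The spool sits inside the house frame, centred. The clearance to the nearest interior wall is 1803 mm.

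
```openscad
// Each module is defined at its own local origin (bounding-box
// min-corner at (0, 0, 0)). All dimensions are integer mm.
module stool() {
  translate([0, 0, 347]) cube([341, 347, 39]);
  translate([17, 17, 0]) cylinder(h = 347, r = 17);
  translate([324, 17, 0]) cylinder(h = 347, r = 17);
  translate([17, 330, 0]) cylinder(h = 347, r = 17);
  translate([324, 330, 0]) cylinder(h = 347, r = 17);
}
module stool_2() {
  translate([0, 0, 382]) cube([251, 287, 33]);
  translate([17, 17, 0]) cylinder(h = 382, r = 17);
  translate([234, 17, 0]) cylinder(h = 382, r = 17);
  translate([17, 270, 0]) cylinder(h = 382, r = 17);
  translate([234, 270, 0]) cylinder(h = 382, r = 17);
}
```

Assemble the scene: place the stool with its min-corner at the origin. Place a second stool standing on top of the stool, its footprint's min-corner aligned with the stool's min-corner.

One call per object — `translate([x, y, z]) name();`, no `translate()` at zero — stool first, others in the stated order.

stool();
translate([0, 0, 386]) stool_2();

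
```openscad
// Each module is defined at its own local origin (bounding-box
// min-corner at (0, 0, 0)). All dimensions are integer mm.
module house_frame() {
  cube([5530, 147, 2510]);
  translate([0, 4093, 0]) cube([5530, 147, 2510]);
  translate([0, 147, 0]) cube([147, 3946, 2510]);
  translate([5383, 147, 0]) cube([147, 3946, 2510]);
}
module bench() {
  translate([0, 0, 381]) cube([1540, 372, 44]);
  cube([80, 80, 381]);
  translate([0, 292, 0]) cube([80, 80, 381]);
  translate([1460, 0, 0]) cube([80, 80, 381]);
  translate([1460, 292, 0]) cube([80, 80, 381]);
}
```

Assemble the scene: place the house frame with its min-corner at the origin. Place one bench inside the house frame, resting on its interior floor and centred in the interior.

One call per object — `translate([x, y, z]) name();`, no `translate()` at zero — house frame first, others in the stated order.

house_frame();
translate([1995, 1934, 0]) bench();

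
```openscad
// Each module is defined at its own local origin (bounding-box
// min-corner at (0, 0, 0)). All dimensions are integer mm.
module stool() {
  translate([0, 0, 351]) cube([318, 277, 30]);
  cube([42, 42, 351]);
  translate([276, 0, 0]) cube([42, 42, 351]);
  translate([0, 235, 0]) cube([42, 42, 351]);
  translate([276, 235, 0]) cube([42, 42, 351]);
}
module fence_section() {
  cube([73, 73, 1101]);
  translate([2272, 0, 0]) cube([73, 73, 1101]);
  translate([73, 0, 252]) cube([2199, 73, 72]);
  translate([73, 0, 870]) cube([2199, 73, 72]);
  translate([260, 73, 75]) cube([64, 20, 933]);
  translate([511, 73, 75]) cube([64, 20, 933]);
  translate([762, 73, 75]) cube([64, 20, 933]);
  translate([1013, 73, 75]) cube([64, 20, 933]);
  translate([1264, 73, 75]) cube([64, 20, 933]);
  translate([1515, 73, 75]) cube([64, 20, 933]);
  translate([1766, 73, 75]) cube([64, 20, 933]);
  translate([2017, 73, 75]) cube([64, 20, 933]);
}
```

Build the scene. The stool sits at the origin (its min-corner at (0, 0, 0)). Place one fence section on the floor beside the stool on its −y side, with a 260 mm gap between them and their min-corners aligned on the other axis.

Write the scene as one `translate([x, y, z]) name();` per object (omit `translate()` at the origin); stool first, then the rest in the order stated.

stool();
translate([0, -353, 0]) fence_section();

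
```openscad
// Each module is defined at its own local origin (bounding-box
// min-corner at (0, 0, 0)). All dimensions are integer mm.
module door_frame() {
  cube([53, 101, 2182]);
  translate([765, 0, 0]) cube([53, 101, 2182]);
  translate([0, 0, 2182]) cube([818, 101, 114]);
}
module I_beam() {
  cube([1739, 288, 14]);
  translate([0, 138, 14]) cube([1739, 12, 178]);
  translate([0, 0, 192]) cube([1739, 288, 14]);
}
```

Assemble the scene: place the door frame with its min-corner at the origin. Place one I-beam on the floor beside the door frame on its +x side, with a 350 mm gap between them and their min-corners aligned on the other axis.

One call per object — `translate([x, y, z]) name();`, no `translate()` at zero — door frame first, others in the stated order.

door_frame();
translate([1168, 0, 0]) I_beam();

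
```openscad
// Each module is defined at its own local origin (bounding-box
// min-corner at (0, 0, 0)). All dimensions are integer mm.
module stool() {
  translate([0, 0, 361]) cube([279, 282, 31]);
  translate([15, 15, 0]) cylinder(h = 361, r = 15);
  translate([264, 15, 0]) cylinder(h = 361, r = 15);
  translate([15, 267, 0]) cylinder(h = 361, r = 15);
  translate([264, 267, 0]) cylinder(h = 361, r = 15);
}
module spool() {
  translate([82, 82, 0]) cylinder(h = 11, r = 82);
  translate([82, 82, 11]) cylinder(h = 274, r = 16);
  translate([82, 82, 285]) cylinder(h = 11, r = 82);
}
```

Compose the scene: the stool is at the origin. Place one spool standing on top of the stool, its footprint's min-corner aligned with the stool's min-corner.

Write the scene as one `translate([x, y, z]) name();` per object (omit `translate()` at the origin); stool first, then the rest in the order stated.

stool();
translate([0, 0, 392]) spool();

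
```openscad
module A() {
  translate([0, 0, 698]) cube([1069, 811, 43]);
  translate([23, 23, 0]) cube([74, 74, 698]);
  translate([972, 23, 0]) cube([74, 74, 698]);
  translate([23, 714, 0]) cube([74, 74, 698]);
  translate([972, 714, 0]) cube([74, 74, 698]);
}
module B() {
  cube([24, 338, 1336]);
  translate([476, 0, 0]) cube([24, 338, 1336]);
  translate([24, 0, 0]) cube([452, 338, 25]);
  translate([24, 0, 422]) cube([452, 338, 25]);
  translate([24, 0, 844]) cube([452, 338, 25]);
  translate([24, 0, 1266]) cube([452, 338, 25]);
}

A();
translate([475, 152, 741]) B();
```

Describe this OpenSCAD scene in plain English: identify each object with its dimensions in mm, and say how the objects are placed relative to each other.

A is a table with a 1069×811 mm rectangular top, 43 mm thick, top surface at z = 741 mm, supported by four 74×74 mm square legs, each inset 23 mm from the nearest pair of top edges, running from the floor.

B is an open bookshelf. Two side panels, each 24 mm thick, 338 mm deep and 1336 mm tall, stand 500 mm apart (outside-to-outside). Between them sit 4 shelves, each 25 mm thick and 338 mm deep, spanning the full gap between the sides. The bottom shelf rests on the floor (its underside at z = 0) and the clear gap between one shelf's top and the next shelf's underside is 397 mm.

The bookshelf is on top of the table.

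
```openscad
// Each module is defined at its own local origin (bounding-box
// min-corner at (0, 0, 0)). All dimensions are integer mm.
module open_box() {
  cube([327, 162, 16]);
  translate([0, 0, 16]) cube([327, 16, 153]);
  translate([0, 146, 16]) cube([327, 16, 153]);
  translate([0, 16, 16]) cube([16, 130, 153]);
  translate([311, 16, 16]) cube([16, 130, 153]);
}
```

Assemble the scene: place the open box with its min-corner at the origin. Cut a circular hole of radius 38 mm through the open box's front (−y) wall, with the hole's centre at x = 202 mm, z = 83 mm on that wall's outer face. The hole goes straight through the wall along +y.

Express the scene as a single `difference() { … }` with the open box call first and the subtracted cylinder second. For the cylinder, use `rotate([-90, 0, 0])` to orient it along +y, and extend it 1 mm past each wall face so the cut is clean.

difference() {
  open_box();
  translate([202, -1, 83]) rotate([-90, 0, 0]) cylinder(h = 18, r = 38);
}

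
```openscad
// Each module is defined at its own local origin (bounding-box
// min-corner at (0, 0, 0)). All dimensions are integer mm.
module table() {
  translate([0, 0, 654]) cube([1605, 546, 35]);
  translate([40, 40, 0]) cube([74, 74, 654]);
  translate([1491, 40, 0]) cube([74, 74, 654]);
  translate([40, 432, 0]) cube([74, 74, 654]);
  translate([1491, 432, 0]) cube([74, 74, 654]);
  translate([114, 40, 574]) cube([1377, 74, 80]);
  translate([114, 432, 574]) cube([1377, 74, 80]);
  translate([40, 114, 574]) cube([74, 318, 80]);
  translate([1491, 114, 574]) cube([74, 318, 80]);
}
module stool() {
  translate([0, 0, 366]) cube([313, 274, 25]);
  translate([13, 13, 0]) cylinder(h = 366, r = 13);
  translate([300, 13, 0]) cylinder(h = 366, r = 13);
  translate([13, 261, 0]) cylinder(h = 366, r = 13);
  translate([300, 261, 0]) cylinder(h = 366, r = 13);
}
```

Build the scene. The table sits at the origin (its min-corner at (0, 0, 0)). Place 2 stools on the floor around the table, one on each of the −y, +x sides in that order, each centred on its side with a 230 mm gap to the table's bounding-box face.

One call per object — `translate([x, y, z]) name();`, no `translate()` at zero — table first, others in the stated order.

table();
translate([646, -504, 0]) stool();
translate([1835, 136, 0]) stool();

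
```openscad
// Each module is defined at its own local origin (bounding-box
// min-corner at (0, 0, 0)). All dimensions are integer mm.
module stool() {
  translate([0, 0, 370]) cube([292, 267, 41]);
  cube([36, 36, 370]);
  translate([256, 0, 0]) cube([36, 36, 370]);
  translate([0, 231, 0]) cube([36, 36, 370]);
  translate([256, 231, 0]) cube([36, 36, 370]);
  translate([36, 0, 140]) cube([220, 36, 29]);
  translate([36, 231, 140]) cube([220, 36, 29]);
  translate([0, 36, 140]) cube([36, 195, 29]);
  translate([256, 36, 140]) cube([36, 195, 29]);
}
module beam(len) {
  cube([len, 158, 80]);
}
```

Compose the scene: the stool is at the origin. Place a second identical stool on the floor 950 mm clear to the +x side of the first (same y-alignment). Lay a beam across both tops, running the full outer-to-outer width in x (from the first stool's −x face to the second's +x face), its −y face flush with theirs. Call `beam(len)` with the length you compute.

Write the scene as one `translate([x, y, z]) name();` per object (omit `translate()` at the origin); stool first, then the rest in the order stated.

stool();
translate([1242, 0, 0]) stool();
translate([0, 0, 411]) beam(1534);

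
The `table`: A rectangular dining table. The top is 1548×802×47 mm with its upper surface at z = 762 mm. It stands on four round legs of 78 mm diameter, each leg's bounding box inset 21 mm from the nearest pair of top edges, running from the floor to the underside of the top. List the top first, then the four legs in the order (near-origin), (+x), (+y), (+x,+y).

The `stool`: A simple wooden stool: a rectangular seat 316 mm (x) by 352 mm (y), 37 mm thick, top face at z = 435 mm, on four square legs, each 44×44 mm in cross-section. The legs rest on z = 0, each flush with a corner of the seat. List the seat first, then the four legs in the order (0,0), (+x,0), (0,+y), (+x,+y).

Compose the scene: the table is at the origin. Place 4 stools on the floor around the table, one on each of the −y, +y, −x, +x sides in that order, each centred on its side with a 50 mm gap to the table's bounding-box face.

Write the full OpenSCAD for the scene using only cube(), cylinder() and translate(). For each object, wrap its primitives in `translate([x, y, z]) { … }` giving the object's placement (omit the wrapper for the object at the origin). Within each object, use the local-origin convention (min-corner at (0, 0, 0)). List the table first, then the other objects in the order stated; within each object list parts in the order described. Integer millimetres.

translate([0, 0, 715]) cube([1548, 802, 47]);
translate([60, 60, 0]) cylinder(h = 715, r = 39);
translate([1488, 60, 0]) cylinder(h = 715, r = 39);
translate([60, 742, 0]) cylinder(h = 715, r = 39);
translate([1488, 742, 0]) cylinder(h = 715, r = 39);
translate([616, -402, 0]) {
  translate([0, 0, 398]) cube([316, 352, 37]);
  cube([44, 44, 398]);
  translate([272, 0, 0]) cube([44, 44, 398]);
  translate([0, 308, 0]) cube([44, 44, 398]);
  translate([272, 308, 0]) cube([44, 44, 398]);
}
translate([616, 852, 0]) {
  translate([0, 0, 398]) cube([316, 352, 37]);
  cube([44, 44, 398]);
  translate([272, 0, 0]) cube([44, 44, 398]);
  translate([0, 308, 0]) cube([44, 44, 398]);
  translate([272, 308, 0]) cube([44, 44, 398]);
}
translate([-366, 225, 0]) {
  translate([0, 0, 398]) cube([316, 352, 37]);
  cube([44, 44, 398]);
  translate([272, 0, 0]) cube([44, 44, 398]);
  translate([0, 308, 0]) cube([44, 44, 398]);
  translate([272, 308, 0]) cube([44, 44, 398]);
}
translate([1598, 225, 0]) {
  translate([0, 0, 398]) cube([316, 352, 37]);
  cube([44, 44, 398]);
  translate([272, 0, 0]) cube([44, 44, 398]);
  translate([0, 308, 0]) cube([44, 44, 398]);
  translate([272, 308, 0]) cube([44, 44, 398]);
}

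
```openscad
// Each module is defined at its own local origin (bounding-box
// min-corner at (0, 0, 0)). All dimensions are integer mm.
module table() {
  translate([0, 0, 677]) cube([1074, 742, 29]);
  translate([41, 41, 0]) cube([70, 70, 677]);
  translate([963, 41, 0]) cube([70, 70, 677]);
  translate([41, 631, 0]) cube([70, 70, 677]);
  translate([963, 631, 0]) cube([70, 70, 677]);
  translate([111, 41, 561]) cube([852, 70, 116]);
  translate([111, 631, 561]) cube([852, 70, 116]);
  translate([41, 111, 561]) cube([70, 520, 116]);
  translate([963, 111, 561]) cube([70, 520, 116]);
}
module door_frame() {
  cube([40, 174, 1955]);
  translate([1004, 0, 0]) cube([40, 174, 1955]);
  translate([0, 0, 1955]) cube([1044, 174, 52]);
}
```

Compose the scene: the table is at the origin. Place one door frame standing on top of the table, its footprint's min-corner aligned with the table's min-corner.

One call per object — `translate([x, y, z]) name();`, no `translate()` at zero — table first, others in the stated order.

table();
translate([0, 0, 706]) door_frame();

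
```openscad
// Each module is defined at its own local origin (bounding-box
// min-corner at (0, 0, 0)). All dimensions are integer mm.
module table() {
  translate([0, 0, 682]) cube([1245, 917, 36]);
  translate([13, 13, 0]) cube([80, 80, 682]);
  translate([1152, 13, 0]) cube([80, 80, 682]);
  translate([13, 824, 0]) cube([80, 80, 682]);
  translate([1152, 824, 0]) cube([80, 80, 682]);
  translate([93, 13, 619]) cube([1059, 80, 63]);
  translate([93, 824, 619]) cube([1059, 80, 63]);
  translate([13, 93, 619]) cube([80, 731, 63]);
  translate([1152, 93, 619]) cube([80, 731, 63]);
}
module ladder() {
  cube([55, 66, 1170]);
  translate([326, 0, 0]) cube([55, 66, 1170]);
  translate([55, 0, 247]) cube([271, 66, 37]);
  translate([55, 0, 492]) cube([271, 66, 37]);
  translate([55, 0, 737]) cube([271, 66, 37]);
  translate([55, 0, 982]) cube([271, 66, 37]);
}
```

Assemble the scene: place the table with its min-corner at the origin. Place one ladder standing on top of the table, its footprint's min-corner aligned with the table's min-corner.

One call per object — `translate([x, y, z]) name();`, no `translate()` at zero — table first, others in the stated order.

table();
translate([0, 0, 718]) ladder();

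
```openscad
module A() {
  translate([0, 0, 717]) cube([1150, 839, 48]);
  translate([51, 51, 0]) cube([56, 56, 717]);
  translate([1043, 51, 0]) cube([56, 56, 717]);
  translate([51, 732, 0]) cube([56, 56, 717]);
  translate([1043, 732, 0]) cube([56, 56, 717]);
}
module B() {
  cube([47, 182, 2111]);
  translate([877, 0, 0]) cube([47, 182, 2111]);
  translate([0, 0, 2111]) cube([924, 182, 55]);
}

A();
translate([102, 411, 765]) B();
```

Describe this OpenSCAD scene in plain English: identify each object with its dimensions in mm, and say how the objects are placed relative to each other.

A is a rectangular dining table. The top is 1150×839×48 mm with its upper surface at z = 765 mm. It stands on four 56×56 mm square legs, each inset 51 mm from the nearest pair of top edges, running from the floor to the underside of the top.

B is a rectangular door frame: two vertical jambs of 47×182 mm section, 2111 mm tall, with a clear opening 830 mm wide between their inner faces. A header 55 mm tall and 182 mm deep lies on top of the jambs and spans the full outside width.

The door frame is on top of the table.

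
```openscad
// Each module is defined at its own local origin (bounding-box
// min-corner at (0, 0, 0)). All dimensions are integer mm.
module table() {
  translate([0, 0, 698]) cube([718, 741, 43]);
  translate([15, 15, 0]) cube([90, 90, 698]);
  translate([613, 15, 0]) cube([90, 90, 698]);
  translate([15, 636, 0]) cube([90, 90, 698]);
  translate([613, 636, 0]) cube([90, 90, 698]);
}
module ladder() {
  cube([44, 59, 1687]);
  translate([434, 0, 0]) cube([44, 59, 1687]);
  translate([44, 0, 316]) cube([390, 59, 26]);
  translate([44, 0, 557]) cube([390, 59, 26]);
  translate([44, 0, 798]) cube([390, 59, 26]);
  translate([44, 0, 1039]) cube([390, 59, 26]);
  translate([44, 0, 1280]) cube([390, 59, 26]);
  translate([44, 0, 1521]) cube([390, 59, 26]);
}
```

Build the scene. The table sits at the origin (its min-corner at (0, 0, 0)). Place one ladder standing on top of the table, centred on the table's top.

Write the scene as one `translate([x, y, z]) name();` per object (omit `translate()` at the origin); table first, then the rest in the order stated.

table();
translate([120, 341, 741]) ladder();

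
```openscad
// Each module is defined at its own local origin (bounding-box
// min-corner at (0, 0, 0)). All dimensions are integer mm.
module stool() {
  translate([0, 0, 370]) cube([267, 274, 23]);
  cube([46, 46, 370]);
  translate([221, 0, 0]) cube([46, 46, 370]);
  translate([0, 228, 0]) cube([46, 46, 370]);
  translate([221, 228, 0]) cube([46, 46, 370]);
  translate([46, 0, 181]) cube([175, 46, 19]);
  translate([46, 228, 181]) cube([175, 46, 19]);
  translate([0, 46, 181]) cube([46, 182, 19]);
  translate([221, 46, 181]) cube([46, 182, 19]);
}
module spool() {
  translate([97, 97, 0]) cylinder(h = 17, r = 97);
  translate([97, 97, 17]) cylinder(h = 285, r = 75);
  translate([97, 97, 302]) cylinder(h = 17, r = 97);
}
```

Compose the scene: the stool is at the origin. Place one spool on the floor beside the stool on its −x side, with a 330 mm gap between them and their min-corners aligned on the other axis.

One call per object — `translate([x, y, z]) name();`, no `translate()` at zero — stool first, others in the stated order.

stool();
translate([-524, 0, 0]) spool();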